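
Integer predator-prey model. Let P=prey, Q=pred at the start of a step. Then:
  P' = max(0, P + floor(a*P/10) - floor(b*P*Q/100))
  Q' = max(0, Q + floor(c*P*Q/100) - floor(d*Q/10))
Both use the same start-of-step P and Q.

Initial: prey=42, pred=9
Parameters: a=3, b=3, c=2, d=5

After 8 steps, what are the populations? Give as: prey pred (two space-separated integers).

Answer: 7 7

Derivation:
Step 1: prey: 42+12-11=43; pred: 9+7-4=12
Step 2: prey: 43+12-15=40; pred: 12+10-6=16
Step 3: prey: 40+12-19=33; pred: 16+12-8=20
Step 4: prey: 33+9-19=23; pred: 20+13-10=23
Step 5: prey: 23+6-15=14; pred: 23+10-11=22
Step 6: prey: 14+4-9=9; pred: 22+6-11=17
Step 7: prey: 9+2-4=7; pred: 17+3-8=12
Step 8: prey: 7+2-2=7; pred: 12+1-6=7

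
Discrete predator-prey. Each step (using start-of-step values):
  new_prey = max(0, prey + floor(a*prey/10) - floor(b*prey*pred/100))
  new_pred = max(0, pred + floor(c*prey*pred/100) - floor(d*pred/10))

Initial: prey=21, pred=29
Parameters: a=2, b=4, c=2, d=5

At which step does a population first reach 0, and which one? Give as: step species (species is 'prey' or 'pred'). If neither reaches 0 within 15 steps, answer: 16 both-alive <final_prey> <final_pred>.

Step 1: prey: 21+4-24=1; pred: 29+12-14=27
Step 2: prey: 1+0-1=0; pred: 27+0-13=14
First extinction: prey at step 2

Answer: 2 prey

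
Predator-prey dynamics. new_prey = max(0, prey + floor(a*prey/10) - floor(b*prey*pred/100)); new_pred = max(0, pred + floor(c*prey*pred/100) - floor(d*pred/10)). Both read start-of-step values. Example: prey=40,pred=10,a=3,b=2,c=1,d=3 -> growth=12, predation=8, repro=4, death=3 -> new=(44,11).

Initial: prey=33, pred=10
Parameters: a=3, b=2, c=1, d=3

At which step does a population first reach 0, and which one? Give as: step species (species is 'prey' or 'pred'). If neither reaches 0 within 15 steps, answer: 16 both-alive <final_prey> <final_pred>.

Step 1: prey: 33+9-6=36; pred: 10+3-3=10
Step 2: prey: 36+10-7=39; pred: 10+3-3=10
Step 3: prey: 39+11-7=43; pred: 10+3-3=10
Step 4: prey: 43+12-8=47; pred: 10+4-3=11
Step 5: prey: 47+14-10=51; pred: 11+5-3=13
Step 6: prey: 51+15-13=53; pred: 13+6-3=16
Step 7: prey: 53+15-16=52; pred: 16+8-4=20
Step 8: prey: 52+15-20=47; pred: 20+10-6=24
Step 9: prey: 47+14-22=39; pred: 24+11-7=28
Step 10: prey: 39+11-21=29; pred: 28+10-8=30
Step 11: prey: 29+8-17=20; pred: 30+8-9=29
Step 12: prey: 20+6-11=15; pred: 29+5-8=26
Step 13: prey: 15+4-7=12; pred: 26+3-7=22
Step 14: prey: 12+3-5=10; pred: 22+2-6=18
Step 15: prey: 10+3-3=10; pred: 18+1-5=14
No extinction within 15 steps

Answer: 16 both-alive 10 14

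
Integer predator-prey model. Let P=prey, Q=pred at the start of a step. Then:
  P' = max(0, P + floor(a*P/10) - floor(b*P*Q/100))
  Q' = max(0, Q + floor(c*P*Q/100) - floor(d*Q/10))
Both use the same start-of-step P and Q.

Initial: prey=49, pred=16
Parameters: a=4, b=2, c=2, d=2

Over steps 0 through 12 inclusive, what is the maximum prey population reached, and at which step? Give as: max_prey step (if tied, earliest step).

Step 1: prey: 49+19-15=53; pred: 16+15-3=28
Step 2: prey: 53+21-29=45; pred: 28+29-5=52
Step 3: prey: 45+18-46=17; pred: 52+46-10=88
Step 4: prey: 17+6-29=0; pred: 88+29-17=100
Step 5: prey: 0+0-0=0; pred: 100+0-20=80
Step 6: prey: 0+0-0=0; pred: 80+0-16=64
Step 7: prey: 0+0-0=0; pred: 64+0-12=52
Step 8: prey: 0+0-0=0; pred: 52+0-10=42
Step 9: prey: 0+0-0=0; pred: 42+0-8=34
Step 10: prey: 0+0-0=0; pred: 34+0-6=28
Step 11: prey: 0+0-0=0; pred: 28+0-5=23
Step 12: prey: 0+0-0=0; pred: 23+0-4=19
Max prey = 53 at step 1

Answer: 53 1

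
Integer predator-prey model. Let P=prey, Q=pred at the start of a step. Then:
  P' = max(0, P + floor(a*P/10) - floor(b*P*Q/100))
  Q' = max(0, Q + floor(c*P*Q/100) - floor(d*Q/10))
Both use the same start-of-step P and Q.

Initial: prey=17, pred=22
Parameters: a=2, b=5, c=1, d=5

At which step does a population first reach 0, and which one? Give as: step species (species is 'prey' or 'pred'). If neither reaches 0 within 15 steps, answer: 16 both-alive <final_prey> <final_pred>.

Step 1: prey: 17+3-18=2; pred: 22+3-11=14
Step 2: prey: 2+0-1=1; pred: 14+0-7=7
Step 3: prey: 1+0-0=1; pred: 7+0-3=4
Step 4: prey: 1+0-0=1; pred: 4+0-2=2
Step 5: prey: 1+0-0=1; pred: 2+0-1=1
Step 6: prey: 1+0-0=1; pred: 1+0-0=1
Steps 7-15: state stable at prey=1, pred=1 (no change)
No extinction within 15 steps

Answer: 16 both-alive 1 1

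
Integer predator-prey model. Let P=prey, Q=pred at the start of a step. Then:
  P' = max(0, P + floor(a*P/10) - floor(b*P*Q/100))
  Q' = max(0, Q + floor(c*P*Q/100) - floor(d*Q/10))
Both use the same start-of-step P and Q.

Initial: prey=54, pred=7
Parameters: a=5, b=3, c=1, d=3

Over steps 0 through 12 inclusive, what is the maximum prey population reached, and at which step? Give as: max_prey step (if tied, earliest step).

Step 1: prey: 54+27-11=70; pred: 7+3-2=8
Step 2: prey: 70+35-16=89; pred: 8+5-2=11
Step 3: prey: 89+44-29=104; pred: 11+9-3=17
Step 4: prey: 104+52-53=103; pred: 17+17-5=29
Step 5: prey: 103+51-89=65; pred: 29+29-8=50
Step 6: prey: 65+32-97=0; pred: 50+32-15=67
Step 7: prey: 0+0-0=0; pred: 67+0-20=47
Step 8: prey: 0+0-0=0; pred: 47+0-14=33
Step 9: prey: 0+0-0=0; pred: 33+0-9=24
Step 10: prey: 0+0-0=0; pred: 24+0-7=17
Step 11: prey: 0+0-0=0; pred: 17+0-5=12
Step 12: prey: 0+0-0=0; pred: 12+0-3=9
Max prey = 104 at step 3

Answer: 104 3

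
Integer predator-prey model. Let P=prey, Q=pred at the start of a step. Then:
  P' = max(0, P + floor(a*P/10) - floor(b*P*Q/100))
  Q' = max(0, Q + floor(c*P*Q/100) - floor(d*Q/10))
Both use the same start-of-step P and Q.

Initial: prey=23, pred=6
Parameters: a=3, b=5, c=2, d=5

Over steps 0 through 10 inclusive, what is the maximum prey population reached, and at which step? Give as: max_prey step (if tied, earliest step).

Step 1: prey: 23+6-6=23; pred: 6+2-3=5
Step 2: prey: 23+6-5=24; pred: 5+2-2=5
Step 3: prey: 24+7-6=25; pred: 5+2-2=5
Step 4: prey: 25+7-6=26; pred: 5+2-2=5
Step 5: prey: 26+7-6=27; pred: 5+2-2=5
Step 6: prey: 27+8-6=29; pred: 5+2-2=5
Step 7: prey: 29+8-7=30; pred: 5+2-2=5
Step 8: prey: 30+9-7=32; pred: 5+3-2=6
Step 9: prey: 32+9-9=32; pred: 6+3-3=6
Step 10: prey: 32+9-9=32; pred: 6+3-3=6
Max prey = 32 at step 8

Answer: 32 8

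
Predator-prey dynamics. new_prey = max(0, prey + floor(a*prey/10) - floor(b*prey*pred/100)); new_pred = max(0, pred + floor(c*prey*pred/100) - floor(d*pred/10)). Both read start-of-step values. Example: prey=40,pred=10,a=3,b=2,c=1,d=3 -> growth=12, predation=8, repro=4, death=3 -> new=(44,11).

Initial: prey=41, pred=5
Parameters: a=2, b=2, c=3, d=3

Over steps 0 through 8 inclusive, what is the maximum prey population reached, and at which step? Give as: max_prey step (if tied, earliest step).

Answer: 45 1

Derivation:
Step 1: prey: 41+8-4=45; pred: 5+6-1=10
Step 2: prey: 45+9-9=45; pred: 10+13-3=20
Step 3: prey: 45+9-18=36; pred: 20+27-6=41
Step 4: prey: 36+7-29=14; pred: 41+44-12=73
Step 5: prey: 14+2-20=0; pred: 73+30-21=82
Step 6: prey: 0+0-0=0; pred: 82+0-24=58
Step 7: prey: 0+0-0=0; pred: 58+0-17=41
Step 8: prey: 0+0-0=0; pred: 41+0-12=29
Max prey = 45 at step 1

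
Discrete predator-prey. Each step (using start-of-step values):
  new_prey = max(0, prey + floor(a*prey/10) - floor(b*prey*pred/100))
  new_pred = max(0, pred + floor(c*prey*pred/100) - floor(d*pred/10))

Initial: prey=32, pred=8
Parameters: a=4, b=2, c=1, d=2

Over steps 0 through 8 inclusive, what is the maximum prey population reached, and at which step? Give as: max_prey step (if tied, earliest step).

Answer: 63 5

Derivation:
Step 1: prey: 32+12-5=39; pred: 8+2-1=9
Step 2: prey: 39+15-7=47; pred: 9+3-1=11
Step 3: prey: 47+18-10=55; pred: 11+5-2=14
Step 4: prey: 55+22-15=62; pred: 14+7-2=19
Step 5: prey: 62+24-23=63; pred: 19+11-3=27
Step 6: prey: 63+25-34=54; pred: 27+17-5=39
Step 7: prey: 54+21-42=33; pred: 39+21-7=53
Step 8: prey: 33+13-34=12; pred: 53+17-10=60
Max prey = 63 at step 5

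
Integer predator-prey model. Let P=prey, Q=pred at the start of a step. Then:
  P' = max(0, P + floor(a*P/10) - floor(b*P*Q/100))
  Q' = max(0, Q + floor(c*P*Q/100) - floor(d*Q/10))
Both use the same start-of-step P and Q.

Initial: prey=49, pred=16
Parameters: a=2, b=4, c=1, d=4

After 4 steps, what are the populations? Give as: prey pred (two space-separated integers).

Answer: 6 7

Derivation:
Step 1: prey: 49+9-31=27; pred: 16+7-6=17
Step 2: prey: 27+5-18=14; pred: 17+4-6=15
Step 3: prey: 14+2-8=8; pred: 15+2-6=11
Step 4: prey: 8+1-3=6; pred: 11+0-4=7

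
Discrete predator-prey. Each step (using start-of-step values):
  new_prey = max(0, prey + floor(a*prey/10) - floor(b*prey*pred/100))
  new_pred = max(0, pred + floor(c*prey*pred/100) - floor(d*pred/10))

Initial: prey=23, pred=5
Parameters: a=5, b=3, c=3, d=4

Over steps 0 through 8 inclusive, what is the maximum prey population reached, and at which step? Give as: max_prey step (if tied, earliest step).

Answer: 50 3

Derivation:
Step 1: prey: 23+11-3=31; pred: 5+3-2=6
Step 2: prey: 31+15-5=41; pred: 6+5-2=9
Step 3: prey: 41+20-11=50; pred: 9+11-3=17
Step 4: prey: 50+25-25=50; pred: 17+25-6=36
Step 5: prey: 50+25-54=21; pred: 36+54-14=76
Step 6: prey: 21+10-47=0; pred: 76+47-30=93
Step 7: prey: 0+0-0=0; pred: 93+0-37=56
Step 8: prey: 0+0-0=0; pred: 56+0-22=34
Max prey = 50 at step 3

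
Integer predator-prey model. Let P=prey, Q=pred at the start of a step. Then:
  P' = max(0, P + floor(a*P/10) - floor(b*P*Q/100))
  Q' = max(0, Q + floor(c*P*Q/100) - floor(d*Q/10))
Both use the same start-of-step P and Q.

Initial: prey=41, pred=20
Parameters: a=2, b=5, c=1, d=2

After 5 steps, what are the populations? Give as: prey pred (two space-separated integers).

Step 1: prey: 41+8-41=8; pred: 20+8-4=24
Step 2: prey: 8+1-9=0; pred: 24+1-4=21
Step 3: prey: 0+0-0=0; pred: 21+0-4=17
Step 4: prey: 0+0-0=0; pred: 17+0-3=14
Step 5: prey: 0+0-0=0; pred: 14+0-2=12

Answer: 0 12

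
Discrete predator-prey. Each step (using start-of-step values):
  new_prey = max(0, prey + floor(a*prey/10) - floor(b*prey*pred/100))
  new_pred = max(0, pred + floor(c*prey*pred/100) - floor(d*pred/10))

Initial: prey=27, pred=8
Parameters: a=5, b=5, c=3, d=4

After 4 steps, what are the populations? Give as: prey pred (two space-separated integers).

Step 1: prey: 27+13-10=30; pred: 8+6-3=11
Step 2: prey: 30+15-16=29; pred: 11+9-4=16
Step 3: prey: 29+14-23=20; pred: 16+13-6=23
Step 4: prey: 20+10-23=7; pred: 23+13-9=27

Answer: 7 27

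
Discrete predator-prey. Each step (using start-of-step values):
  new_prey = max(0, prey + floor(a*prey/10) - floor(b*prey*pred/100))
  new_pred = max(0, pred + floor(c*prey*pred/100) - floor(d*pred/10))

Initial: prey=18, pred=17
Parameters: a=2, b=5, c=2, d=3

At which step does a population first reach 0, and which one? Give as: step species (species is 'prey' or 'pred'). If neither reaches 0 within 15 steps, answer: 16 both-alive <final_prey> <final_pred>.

Step 1: prey: 18+3-15=6; pred: 17+6-5=18
Step 2: prey: 6+1-5=2; pred: 18+2-5=15
Step 3: prey: 2+0-1=1; pred: 15+0-4=11
Step 4: prey: 1+0-0=1; pred: 11+0-3=8
Step 5: prey: 1+0-0=1; pred: 8+0-2=6
Step 6: prey: 1+0-0=1; pred: 6+0-1=5
Step 7: prey: 1+0-0=1; pred: 5+0-1=4
Step 8: prey: 1+0-0=1; pred: 4+0-1=3
Step 9: prey: 1+0-0=1; pred: 3+0-0=3
Steps 10-15: state stable at prey=1, pred=3 (no change)
No extinction within 15 steps

Answer: 16 both-alive 1 3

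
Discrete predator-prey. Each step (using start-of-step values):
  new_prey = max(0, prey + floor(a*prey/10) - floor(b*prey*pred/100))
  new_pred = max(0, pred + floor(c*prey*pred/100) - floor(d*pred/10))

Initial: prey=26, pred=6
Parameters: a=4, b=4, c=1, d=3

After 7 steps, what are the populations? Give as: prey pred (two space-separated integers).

Answer: 56 12

Derivation:
Step 1: prey: 26+10-6=30; pred: 6+1-1=6
Step 2: prey: 30+12-7=35; pred: 6+1-1=6
Step 3: prey: 35+14-8=41; pred: 6+2-1=7
Step 4: prey: 41+16-11=46; pred: 7+2-2=7
Step 5: prey: 46+18-12=52; pred: 7+3-2=8
Step 6: prey: 52+20-16=56; pred: 8+4-2=10
Step 7: prey: 56+22-22=56; pred: 10+5-3=12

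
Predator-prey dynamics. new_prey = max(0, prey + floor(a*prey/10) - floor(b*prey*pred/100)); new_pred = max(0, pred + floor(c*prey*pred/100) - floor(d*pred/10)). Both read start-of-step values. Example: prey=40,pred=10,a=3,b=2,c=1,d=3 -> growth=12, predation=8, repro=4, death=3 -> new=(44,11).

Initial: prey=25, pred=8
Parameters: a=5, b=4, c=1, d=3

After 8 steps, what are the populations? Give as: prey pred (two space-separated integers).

Answer: 43 22

Derivation:
Step 1: prey: 25+12-8=29; pred: 8+2-2=8
Step 2: prey: 29+14-9=34; pred: 8+2-2=8
Step 3: prey: 34+17-10=41; pred: 8+2-2=8
Step 4: prey: 41+20-13=48; pred: 8+3-2=9
Step 5: prey: 48+24-17=55; pred: 9+4-2=11
Step 6: prey: 55+27-24=58; pred: 11+6-3=14
Step 7: prey: 58+29-32=55; pred: 14+8-4=18
Step 8: prey: 55+27-39=43; pred: 18+9-5=22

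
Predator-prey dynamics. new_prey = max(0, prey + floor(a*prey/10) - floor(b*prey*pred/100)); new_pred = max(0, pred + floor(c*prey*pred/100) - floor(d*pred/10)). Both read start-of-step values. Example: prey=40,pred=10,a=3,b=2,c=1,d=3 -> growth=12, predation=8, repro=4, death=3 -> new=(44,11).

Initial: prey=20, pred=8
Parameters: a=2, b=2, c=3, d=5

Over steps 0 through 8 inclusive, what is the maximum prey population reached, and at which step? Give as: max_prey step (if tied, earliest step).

Answer: 23 3

Derivation:
Step 1: prey: 20+4-3=21; pred: 8+4-4=8
Step 2: prey: 21+4-3=22; pred: 8+5-4=9
Step 3: prey: 22+4-3=23; pred: 9+5-4=10
Step 4: prey: 23+4-4=23; pred: 10+6-5=11
Step 5: prey: 23+4-5=22; pred: 11+7-5=13
Step 6: prey: 22+4-5=21; pred: 13+8-6=15
Step 7: prey: 21+4-6=19; pred: 15+9-7=17
Step 8: prey: 19+3-6=16; pred: 17+9-8=18
Max prey = 23 at step 3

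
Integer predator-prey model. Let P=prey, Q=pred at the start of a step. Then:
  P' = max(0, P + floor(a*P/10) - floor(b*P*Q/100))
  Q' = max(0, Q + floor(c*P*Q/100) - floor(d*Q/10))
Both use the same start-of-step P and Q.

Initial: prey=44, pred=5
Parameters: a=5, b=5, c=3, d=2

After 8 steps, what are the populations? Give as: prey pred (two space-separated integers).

Step 1: prey: 44+22-11=55; pred: 5+6-1=10
Step 2: prey: 55+27-27=55; pred: 10+16-2=24
Step 3: prey: 55+27-66=16; pred: 24+39-4=59
Step 4: prey: 16+8-47=0; pred: 59+28-11=76
Step 5: prey: 0+0-0=0; pred: 76+0-15=61
Step 6: prey: 0+0-0=0; pred: 61+0-12=49
Step 7: prey: 0+0-0=0; pred: 49+0-9=40
Step 8: prey: 0+0-0=0; pred: 40+0-8=32

Answer: 0 32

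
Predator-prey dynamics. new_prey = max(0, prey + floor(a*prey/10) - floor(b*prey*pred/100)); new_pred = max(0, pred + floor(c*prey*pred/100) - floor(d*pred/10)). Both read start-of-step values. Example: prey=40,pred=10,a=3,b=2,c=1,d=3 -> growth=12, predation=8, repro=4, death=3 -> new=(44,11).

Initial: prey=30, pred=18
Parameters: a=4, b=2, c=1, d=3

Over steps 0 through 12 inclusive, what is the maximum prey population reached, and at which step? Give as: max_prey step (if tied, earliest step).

Step 1: prey: 30+12-10=32; pred: 18+5-5=18
Step 2: prey: 32+12-11=33; pred: 18+5-5=18
Step 3: prey: 33+13-11=35; pred: 18+5-5=18
Step 4: prey: 35+14-12=37; pred: 18+6-5=19
Step 5: prey: 37+14-14=37; pred: 19+7-5=21
Step 6: prey: 37+14-15=36; pred: 21+7-6=22
Step 7: prey: 36+14-15=35; pred: 22+7-6=23
Step 8: prey: 35+14-16=33; pred: 23+8-6=25
Step 9: prey: 33+13-16=30; pred: 25+8-7=26
Step 10: prey: 30+12-15=27; pred: 26+7-7=26
Step 11: prey: 27+10-14=23; pred: 26+7-7=26
Step 12: prey: 23+9-11=21; pred: 26+5-7=24
Max prey = 37 at step 4

Answer: 37 4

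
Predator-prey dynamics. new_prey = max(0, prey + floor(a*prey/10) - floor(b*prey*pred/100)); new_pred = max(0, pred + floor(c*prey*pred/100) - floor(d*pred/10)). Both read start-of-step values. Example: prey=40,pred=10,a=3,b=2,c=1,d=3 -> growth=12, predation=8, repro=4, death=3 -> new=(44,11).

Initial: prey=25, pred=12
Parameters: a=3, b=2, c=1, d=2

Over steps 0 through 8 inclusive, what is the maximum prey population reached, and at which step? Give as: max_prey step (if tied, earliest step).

Step 1: prey: 25+7-6=26; pred: 12+3-2=13
Step 2: prey: 26+7-6=27; pred: 13+3-2=14
Step 3: prey: 27+8-7=28; pred: 14+3-2=15
Step 4: prey: 28+8-8=28; pred: 15+4-3=16
Step 5: prey: 28+8-8=28; pred: 16+4-3=17
Step 6: prey: 28+8-9=27; pred: 17+4-3=18
Step 7: prey: 27+8-9=26; pred: 18+4-3=19
Step 8: prey: 26+7-9=24; pred: 19+4-3=20
Max prey = 28 at step 3

Answer: 28 3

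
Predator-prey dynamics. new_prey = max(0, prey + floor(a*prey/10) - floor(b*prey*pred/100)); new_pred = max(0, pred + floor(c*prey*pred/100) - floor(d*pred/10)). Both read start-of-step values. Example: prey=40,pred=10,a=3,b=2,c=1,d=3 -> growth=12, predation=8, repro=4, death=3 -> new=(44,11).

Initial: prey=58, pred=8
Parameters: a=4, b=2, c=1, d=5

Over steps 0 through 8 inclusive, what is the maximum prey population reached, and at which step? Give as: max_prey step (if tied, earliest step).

Answer: 123 4

Derivation:
Step 1: prey: 58+23-9=72; pred: 8+4-4=8
Step 2: prey: 72+28-11=89; pred: 8+5-4=9
Step 3: prey: 89+35-16=108; pred: 9+8-4=13
Step 4: prey: 108+43-28=123; pred: 13+14-6=21
Step 5: prey: 123+49-51=121; pred: 21+25-10=36
Step 6: prey: 121+48-87=82; pred: 36+43-18=61
Step 7: prey: 82+32-100=14; pred: 61+50-30=81
Step 8: prey: 14+5-22=0; pred: 81+11-40=52
Max prey = 123 at step 4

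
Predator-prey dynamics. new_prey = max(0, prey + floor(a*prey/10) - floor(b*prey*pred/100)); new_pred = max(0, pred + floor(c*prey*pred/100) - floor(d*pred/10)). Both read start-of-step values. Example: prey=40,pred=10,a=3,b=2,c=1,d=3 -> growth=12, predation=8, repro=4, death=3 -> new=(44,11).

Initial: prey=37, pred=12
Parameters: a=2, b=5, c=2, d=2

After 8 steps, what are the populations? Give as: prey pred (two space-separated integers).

Step 1: prey: 37+7-22=22; pred: 12+8-2=18
Step 2: prey: 22+4-19=7; pred: 18+7-3=22
Step 3: prey: 7+1-7=1; pred: 22+3-4=21
Step 4: prey: 1+0-1=0; pred: 21+0-4=17
Step 5: prey: 0+0-0=0; pred: 17+0-3=14
Step 6: prey: 0+0-0=0; pred: 14+0-2=12
Step 7: prey: 0+0-0=0; pred: 12+0-2=10
Step 8: prey: 0+0-0=0; pred: 10+0-2=8

Answer: 0 8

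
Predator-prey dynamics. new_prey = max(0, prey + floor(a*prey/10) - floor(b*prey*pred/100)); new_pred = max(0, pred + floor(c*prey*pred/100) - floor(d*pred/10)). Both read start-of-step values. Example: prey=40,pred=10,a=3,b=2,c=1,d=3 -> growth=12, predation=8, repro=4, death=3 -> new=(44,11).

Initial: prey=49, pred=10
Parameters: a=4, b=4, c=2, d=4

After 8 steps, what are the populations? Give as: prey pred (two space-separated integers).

Step 1: prey: 49+19-19=49; pred: 10+9-4=15
Step 2: prey: 49+19-29=39; pred: 15+14-6=23
Step 3: prey: 39+15-35=19; pred: 23+17-9=31
Step 4: prey: 19+7-23=3; pred: 31+11-12=30
Step 5: prey: 3+1-3=1; pred: 30+1-12=19
Step 6: prey: 1+0-0=1; pred: 19+0-7=12
Step 7: prey: 1+0-0=1; pred: 12+0-4=8
Step 8: prey: 1+0-0=1; pred: 8+0-3=5

Answer: 1 5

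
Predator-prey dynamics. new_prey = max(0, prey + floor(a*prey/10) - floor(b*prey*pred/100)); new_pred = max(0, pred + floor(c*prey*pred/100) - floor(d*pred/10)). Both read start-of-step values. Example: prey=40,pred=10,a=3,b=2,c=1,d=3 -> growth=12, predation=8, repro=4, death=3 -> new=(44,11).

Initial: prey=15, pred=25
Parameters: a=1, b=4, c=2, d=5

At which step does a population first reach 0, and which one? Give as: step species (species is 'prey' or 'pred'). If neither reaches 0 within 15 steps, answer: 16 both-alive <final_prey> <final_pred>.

Answer: 16 both-alive 1 1

Derivation:
Step 1: prey: 15+1-15=1; pred: 25+7-12=20
Step 2: prey: 1+0-0=1; pred: 20+0-10=10
Step 3: prey: 1+0-0=1; pred: 10+0-5=5
Step 4: prey: 1+0-0=1; pred: 5+0-2=3
Step 5: prey: 1+0-0=1; pred: 3+0-1=2
Step 6: prey: 1+0-0=1; pred: 2+0-1=1
Step 7: prey: 1+0-0=1; pred: 1+0-0=1
Steps 8-15: state stable at prey=1, pred=1 (no change)
No extinction within 15 steps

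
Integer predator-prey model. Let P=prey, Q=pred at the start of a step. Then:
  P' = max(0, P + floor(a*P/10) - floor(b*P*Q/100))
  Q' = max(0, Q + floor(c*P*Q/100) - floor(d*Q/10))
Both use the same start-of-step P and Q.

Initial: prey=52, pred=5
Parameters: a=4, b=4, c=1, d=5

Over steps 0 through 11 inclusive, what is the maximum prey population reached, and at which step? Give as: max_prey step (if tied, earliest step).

Answer: 96 4

Derivation:
Step 1: prey: 52+20-10=62; pred: 5+2-2=5
Step 2: prey: 62+24-12=74; pred: 5+3-2=6
Step 3: prey: 74+29-17=86; pred: 6+4-3=7
Step 4: prey: 86+34-24=96; pred: 7+6-3=10
Step 5: prey: 96+38-38=96; pred: 10+9-5=14
Step 6: prey: 96+38-53=81; pred: 14+13-7=20
Step 7: prey: 81+32-64=49; pred: 20+16-10=26
Step 8: prey: 49+19-50=18; pred: 26+12-13=25
Step 9: prey: 18+7-18=7; pred: 25+4-12=17
Step 10: prey: 7+2-4=5; pred: 17+1-8=10
Step 11: prey: 5+2-2=5; pred: 10+0-5=5
Max prey = 96 at step 4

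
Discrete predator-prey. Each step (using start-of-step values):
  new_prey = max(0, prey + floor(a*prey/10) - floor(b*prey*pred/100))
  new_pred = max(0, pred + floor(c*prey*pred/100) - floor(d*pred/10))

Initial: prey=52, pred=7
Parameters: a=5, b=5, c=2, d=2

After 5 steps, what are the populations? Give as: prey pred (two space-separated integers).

Answer: 0 38

Derivation:
Step 1: prey: 52+26-18=60; pred: 7+7-1=13
Step 2: prey: 60+30-39=51; pred: 13+15-2=26
Step 3: prey: 51+25-66=10; pred: 26+26-5=47
Step 4: prey: 10+5-23=0; pred: 47+9-9=47
Step 5: prey: 0+0-0=0; pred: 47+0-9=38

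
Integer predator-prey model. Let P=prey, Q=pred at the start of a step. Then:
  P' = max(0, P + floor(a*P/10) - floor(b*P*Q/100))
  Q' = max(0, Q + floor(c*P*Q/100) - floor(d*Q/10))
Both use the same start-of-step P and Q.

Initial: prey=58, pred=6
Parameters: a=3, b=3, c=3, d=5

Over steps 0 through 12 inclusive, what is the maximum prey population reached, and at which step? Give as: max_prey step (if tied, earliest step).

Answer: 65 1

Derivation:
Step 1: prey: 58+17-10=65; pred: 6+10-3=13
Step 2: prey: 65+19-25=59; pred: 13+25-6=32
Step 3: prey: 59+17-56=20; pred: 32+56-16=72
Step 4: prey: 20+6-43=0; pred: 72+43-36=79
Step 5: prey: 0+0-0=0; pred: 79+0-39=40
Step 6: prey: 0+0-0=0; pred: 40+0-20=20
Step 7: prey: 0+0-0=0; pred: 20+0-10=10
Step 8: prey: 0+0-0=0; pred: 10+0-5=5
Step 9: prey: 0+0-0=0; pred: 5+0-2=3
Step 10: prey: 0+0-0=0; pred: 3+0-1=2
Step 11: prey: 0+0-0=0; pred: 2+0-1=1
Step 12: prey: 0+0-0=0; pred: 1+0-0=1
Max prey = 65 at step 1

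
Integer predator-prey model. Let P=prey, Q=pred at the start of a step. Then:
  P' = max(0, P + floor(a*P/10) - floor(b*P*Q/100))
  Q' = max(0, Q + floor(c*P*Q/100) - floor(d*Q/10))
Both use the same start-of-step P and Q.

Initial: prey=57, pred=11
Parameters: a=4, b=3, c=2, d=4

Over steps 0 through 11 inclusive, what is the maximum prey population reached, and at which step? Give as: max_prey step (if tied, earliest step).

Step 1: prey: 57+22-18=61; pred: 11+12-4=19
Step 2: prey: 61+24-34=51; pred: 19+23-7=35
Step 3: prey: 51+20-53=18; pred: 35+35-14=56
Step 4: prey: 18+7-30=0; pred: 56+20-22=54
Step 5: prey: 0+0-0=0; pred: 54+0-21=33
Step 6: prey: 0+0-0=0; pred: 33+0-13=20
Step 7: prey: 0+0-0=0; pred: 20+0-8=12
Step 8: prey: 0+0-0=0; pred: 12+0-4=8
Step 9: prey: 0+0-0=0; pred: 8+0-3=5
Step 10: prey: 0+0-0=0; pred: 5+0-2=3
Step 11: prey: 0+0-0=0; pred: 3+0-1=2
Max prey = 61 at step 1

Answer: 61 1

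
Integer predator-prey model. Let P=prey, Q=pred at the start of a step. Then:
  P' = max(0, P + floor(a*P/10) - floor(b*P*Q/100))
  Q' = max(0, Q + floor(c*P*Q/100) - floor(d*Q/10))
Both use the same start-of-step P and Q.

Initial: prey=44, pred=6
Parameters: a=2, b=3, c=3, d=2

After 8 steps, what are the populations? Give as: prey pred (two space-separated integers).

Step 1: prey: 44+8-7=45; pred: 6+7-1=12
Step 2: prey: 45+9-16=38; pred: 12+16-2=26
Step 3: prey: 38+7-29=16; pred: 26+29-5=50
Step 4: prey: 16+3-24=0; pred: 50+24-10=64
Step 5: prey: 0+0-0=0; pred: 64+0-12=52
Step 6: prey: 0+0-0=0; pred: 52+0-10=42
Step 7: prey: 0+0-0=0; pred: 42+0-8=34
Step 8: prey: 0+0-0=0; pred: 34+0-6=28

Answer: 0 28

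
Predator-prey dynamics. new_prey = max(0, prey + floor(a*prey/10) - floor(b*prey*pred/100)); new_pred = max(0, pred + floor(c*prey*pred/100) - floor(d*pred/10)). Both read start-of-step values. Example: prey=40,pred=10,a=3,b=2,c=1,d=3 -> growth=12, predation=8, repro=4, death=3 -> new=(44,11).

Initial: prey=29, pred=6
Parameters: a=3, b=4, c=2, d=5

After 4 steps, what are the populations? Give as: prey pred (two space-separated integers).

Answer: 37 7

Derivation:
Step 1: prey: 29+8-6=31; pred: 6+3-3=6
Step 2: prey: 31+9-7=33; pred: 6+3-3=6
Step 3: prey: 33+9-7=35; pred: 6+3-3=6
Step 4: prey: 35+10-8=37; pred: 6+4-3=7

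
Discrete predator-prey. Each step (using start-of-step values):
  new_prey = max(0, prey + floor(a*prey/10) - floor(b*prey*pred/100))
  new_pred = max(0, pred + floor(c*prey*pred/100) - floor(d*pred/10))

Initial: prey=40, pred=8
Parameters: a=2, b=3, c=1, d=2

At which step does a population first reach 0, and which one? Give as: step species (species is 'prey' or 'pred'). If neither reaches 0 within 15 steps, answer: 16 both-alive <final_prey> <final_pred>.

Step 1: prey: 40+8-9=39; pred: 8+3-1=10
Step 2: prey: 39+7-11=35; pred: 10+3-2=11
Step 3: prey: 35+7-11=31; pred: 11+3-2=12
Step 4: prey: 31+6-11=26; pred: 12+3-2=13
Step 5: prey: 26+5-10=21; pred: 13+3-2=14
Step 6: prey: 21+4-8=17; pred: 14+2-2=14
Step 7: prey: 17+3-7=13; pred: 14+2-2=14
Step 8: prey: 13+2-5=10; pred: 14+1-2=13
Step 9: prey: 10+2-3=9; pred: 13+1-2=12
Step 10: prey: 9+1-3=7; pred: 12+1-2=11
Step 11: prey: 7+1-2=6; pred: 11+0-2=9
Step 12: prey: 6+1-1=6; pred: 9+0-1=8
Step 13: prey: 6+1-1=6; pred: 8+0-1=7
Step 14: prey: 6+1-1=6; pred: 7+0-1=6
Step 15: prey: 6+1-1=6; pred: 6+0-1=5
No extinction within 15 steps

Answer: 16 both-alive 6 5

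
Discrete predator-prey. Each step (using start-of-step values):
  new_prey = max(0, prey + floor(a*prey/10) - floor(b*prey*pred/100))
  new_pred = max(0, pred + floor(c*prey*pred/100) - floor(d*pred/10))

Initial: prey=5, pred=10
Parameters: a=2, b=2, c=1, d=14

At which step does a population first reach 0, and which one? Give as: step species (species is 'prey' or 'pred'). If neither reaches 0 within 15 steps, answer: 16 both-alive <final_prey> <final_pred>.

Step 1: prey: 5+1-1=5; pred: 10+0-14=0
First extinction: pred at step 1

Answer: 1 pred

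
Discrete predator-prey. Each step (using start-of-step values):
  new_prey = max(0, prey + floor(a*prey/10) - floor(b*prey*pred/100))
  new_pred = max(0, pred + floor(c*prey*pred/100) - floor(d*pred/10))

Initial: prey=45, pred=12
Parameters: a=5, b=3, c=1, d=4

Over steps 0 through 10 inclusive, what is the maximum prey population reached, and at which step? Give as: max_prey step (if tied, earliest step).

Answer: 64 4

Derivation:
Step 1: prey: 45+22-16=51; pred: 12+5-4=13
Step 2: prey: 51+25-19=57; pred: 13+6-5=14
Step 3: prey: 57+28-23=62; pred: 14+7-5=16
Step 4: prey: 62+31-29=64; pred: 16+9-6=19
Step 5: prey: 64+32-36=60; pred: 19+12-7=24
Step 6: prey: 60+30-43=47; pred: 24+14-9=29
Step 7: prey: 47+23-40=30; pred: 29+13-11=31
Step 8: prey: 30+15-27=18; pred: 31+9-12=28
Step 9: prey: 18+9-15=12; pred: 28+5-11=22
Step 10: prey: 12+6-7=11; pred: 22+2-8=16
Max prey = 64 at step 4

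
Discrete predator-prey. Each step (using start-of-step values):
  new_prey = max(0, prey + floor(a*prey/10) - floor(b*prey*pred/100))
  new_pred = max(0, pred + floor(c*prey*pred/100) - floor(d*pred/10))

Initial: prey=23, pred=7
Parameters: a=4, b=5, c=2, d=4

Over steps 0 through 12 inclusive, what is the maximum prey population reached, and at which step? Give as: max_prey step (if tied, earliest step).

Answer: 24 1

Derivation:
Step 1: prey: 23+9-8=24; pred: 7+3-2=8
Step 2: prey: 24+9-9=24; pred: 8+3-3=8
Step 3: prey: 24+9-9=24; pred: 8+3-3=8
Step 4: prey: 24+9-9=24; pred: 8+3-3=8
Step 5: prey: 24+9-9=24; pred: 8+3-3=8
Step 6: prey: 24+9-9=24; pred: 8+3-3=8
Step 7: prey: 24+9-9=24; pred: 8+3-3=8
Step 8: prey: 24+9-9=24; pred: 8+3-3=8
Step 9: prey: 24+9-9=24; pred: 8+3-3=8
Step 10: prey: 24+9-9=24; pred: 8+3-3=8
Step 11: prey: 24+9-9=24; pred: 8+3-3=8
Step 12: prey: 24+9-9=24; pred: 8+3-3=8
Max prey = 24 at step 1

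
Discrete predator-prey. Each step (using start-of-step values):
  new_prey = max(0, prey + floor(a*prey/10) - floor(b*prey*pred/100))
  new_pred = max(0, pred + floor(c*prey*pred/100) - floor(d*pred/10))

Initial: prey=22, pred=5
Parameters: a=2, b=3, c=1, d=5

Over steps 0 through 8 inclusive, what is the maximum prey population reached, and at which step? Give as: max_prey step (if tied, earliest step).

Step 1: prey: 22+4-3=23; pred: 5+1-2=4
Step 2: prey: 23+4-2=25; pred: 4+0-2=2
Step 3: prey: 25+5-1=29; pred: 2+0-1=1
Step 4: prey: 29+5-0=34; pred: 1+0-0=1
Step 5: prey: 34+6-1=39; pred: 1+0-0=1
Step 6: prey: 39+7-1=45; pred: 1+0-0=1
Step 7: prey: 45+9-1=53; pred: 1+0-0=1
Step 8: prey: 53+10-1=62; pred: 1+0-0=1
Max prey = 62 at step 8

Answer: 62 8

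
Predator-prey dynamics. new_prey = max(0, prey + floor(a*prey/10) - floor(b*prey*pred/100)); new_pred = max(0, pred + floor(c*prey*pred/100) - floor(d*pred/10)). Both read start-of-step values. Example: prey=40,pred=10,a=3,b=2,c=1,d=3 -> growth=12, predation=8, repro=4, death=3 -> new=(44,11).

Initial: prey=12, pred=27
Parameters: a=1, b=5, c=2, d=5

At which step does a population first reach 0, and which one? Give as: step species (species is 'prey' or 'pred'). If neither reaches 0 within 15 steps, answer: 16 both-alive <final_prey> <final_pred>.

Answer: 1 prey

Derivation:
Step 1: prey: 12+1-16=0; pred: 27+6-13=20
First extinction: prey at step 1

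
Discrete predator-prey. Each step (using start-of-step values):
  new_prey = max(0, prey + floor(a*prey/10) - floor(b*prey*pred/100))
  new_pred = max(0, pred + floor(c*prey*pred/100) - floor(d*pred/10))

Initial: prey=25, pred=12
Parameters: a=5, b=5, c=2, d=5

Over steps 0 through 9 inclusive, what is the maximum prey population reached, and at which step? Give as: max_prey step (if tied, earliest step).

Step 1: prey: 25+12-15=22; pred: 12+6-6=12
Step 2: prey: 22+11-13=20; pred: 12+5-6=11
Step 3: prey: 20+10-11=19; pred: 11+4-5=10
Step 4: prey: 19+9-9=19; pred: 10+3-5=8
Step 5: prey: 19+9-7=21; pred: 8+3-4=7
Step 6: prey: 21+10-7=24; pred: 7+2-3=6
Step 7: prey: 24+12-7=29; pred: 6+2-3=5
Step 8: prey: 29+14-7=36; pred: 5+2-2=5
Step 9: prey: 36+18-9=45; pred: 5+3-2=6
Max prey = 45 at step 9

Answer: 45 9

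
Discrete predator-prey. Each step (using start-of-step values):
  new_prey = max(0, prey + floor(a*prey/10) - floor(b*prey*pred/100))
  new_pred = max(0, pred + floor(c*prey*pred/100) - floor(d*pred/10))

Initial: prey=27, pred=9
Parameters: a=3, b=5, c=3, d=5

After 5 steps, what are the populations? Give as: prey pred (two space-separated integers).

Step 1: prey: 27+8-12=23; pred: 9+7-4=12
Step 2: prey: 23+6-13=16; pred: 12+8-6=14
Step 3: prey: 16+4-11=9; pred: 14+6-7=13
Step 4: prey: 9+2-5=6; pred: 13+3-6=10
Step 5: prey: 6+1-3=4; pred: 10+1-5=6

Answer: 4 6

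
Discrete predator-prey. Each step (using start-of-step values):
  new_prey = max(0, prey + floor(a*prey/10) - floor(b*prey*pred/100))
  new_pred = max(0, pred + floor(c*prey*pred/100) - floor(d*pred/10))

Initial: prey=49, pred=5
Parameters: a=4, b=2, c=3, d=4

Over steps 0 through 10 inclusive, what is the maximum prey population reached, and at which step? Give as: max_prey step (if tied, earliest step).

Answer: 77 2

Derivation:
Step 1: prey: 49+19-4=64; pred: 5+7-2=10
Step 2: prey: 64+25-12=77; pred: 10+19-4=25
Step 3: prey: 77+30-38=69; pred: 25+57-10=72
Step 4: prey: 69+27-99=0; pred: 72+149-28=193
Step 5: prey: 0+0-0=0; pred: 193+0-77=116
Step 6: prey: 0+0-0=0; pred: 116+0-46=70
Step 7: prey: 0+0-0=0; pred: 70+0-28=42
Step 8: prey: 0+0-0=0; pred: 42+0-16=26
Step 9: prey: 0+0-0=0; pred: 26+0-10=16
Step 10: prey: 0+0-0=0; pred: 16+0-6=10
Max prey = 77 at step 2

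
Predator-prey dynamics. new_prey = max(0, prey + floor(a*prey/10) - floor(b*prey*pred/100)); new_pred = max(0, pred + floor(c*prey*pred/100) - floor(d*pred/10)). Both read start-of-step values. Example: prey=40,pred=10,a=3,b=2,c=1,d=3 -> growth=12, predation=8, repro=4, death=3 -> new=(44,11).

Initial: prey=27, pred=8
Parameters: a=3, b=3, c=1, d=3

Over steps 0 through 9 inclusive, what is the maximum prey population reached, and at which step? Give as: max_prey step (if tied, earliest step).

Answer: 44 8

Derivation:
Step 1: prey: 27+8-6=29; pred: 8+2-2=8
Step 2: prey: 29+8-6=31; pred: 8+2-2=8
Step 3: prey: 31+9-7=33; pred: 8+2-2=8
Step 4: prey: 33+9-7=35; pred: 8+2-2=8
Step 5: prey: 35+10-8=37; pred: 8+2-2=8
Step 6: prey: 37+11-8=40; pred: 8+2-2=8
Step 7: prey: 40+12-9=43; pred: 8+3-2=9
Step 8: prey: 43+12-11=44; pred: 9+3-2=10
Step 9: prey: 44+13-13=44; pred: 10+4-3=11
Max prey = 44 at step 8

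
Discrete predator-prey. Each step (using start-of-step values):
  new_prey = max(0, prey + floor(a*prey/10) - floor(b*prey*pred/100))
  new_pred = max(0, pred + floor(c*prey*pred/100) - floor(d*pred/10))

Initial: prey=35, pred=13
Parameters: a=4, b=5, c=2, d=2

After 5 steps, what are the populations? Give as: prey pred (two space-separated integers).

Step 1: prey: 35+14-22=27; pred: 13+9-2=20
Step 2: prey: 27+10-27=10; pred: 20+10-4=26
Step 3: prey: 10+4-13=1; pred: 26+5-5=26
Step 4: prey: 1+0-1=0; pred: 26+0-5=21
Step 5: prey: 0+0-0=0; pred: 21+0-4=17

Answer: 0 17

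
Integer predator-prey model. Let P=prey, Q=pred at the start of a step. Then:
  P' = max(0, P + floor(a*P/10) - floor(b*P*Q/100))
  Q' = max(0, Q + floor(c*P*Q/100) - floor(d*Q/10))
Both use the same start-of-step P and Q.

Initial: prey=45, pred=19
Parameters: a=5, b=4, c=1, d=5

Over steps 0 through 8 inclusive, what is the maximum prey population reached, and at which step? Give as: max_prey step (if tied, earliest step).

Step 1: prey: 45+22-34=33; pred: 19+8-9=18
Step 2: prey: 33+16-23=26; pred: 18+5-9=14
Step 3: prey: 26+13-14=25; pred: 14+3-7=10
Step 4: prey: 25+12-10=27; pred: 10+2-5=7
Step 5: prey: 27+13-7=33; pred: 7+1-3=5
Step 6: prey: 33+16-6=43; pred: 5+1-2=4
Step 7: prey: 43+21-6=58; pred: 4+1-2=3
Step 8: prey: 58+29-6=81; pred: 3+1-1=3
Max prey = 81 at step 8

Answer: 81 8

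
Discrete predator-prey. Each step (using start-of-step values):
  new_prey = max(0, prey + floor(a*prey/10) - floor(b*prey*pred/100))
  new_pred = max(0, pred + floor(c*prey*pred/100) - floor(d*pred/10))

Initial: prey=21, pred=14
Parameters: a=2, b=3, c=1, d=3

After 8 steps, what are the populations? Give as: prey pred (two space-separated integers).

Step 1: prey: 21+4-8=17; pred: 14+2-4=12
Step 2: prey: 17+3-6=14; pred: 12+2-3=11
Step 3: prey: 14+2-4=12; pred: 11+1-3=9
Step 4: prey: 12+2-3=11; pred: 9+1-2=8
Step 5: prey: 11+2-2=11; pred: 8+0-2=6
Step 6: prey: 11+2-1=12; pred: 6+0-1=5
Step 7: prey: 12+2-1=13; pred: 5+0-1=4
Step 8: prey: 13+2-1=14; pred: 4+0-1=3

Answer: 14 3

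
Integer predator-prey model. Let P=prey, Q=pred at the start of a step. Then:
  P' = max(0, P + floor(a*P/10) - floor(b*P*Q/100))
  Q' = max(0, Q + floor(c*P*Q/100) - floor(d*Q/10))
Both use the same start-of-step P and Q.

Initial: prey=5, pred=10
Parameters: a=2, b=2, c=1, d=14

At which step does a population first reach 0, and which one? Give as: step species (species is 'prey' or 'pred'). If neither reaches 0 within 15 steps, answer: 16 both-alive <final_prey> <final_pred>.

Step 1: prey: 5+1-1=5; pred: 10+0-14=0
First extinction: pred at step 1

Answer: 1 pred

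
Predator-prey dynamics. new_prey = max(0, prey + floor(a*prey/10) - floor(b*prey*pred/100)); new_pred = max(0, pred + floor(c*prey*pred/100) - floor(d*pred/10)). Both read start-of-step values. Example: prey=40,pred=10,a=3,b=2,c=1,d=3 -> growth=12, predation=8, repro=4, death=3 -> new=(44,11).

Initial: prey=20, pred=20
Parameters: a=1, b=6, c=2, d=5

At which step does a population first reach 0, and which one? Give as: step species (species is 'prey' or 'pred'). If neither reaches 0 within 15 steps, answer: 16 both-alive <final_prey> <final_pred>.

Step 1: prey: 20+2-24=0; pred: 20+8-10=18
First extinction: prey at step 1

Answer: 1 prey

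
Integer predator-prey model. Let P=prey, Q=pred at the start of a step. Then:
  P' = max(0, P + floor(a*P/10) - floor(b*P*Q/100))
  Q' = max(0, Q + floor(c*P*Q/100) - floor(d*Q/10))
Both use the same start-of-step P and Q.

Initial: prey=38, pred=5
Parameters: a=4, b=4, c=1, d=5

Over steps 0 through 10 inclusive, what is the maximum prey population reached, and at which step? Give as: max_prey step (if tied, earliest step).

Step 1: prey: 38+15-7=46; pred: 5+1-2=4
Step 2: prey: 46+18-7=57; pred: 4+1-2=3
Step 3: prey: 57+22-6=73; pred: 3+1-1=3
Step 4: prey: 73+29-8=94; pred: 3+2-1=4
Step 5: prey: 94+37-15=116; pred: 4+3-2=5
Step 6: prey: 116+46-23=139; pred: 5+5-2=8
Step 7: prey: 139+55-44=150; pred: 8+11-4=15
Step 8: prey: 150+60-90=120; pred: 15+22-7=30
Step 9: prey: 120+48-144=24; pred: 30+36-15=51
Step 10: prey: 24+9-48=0; pred: 51+12-25=38
Max prey = 150 at step 7

Answer: 150 7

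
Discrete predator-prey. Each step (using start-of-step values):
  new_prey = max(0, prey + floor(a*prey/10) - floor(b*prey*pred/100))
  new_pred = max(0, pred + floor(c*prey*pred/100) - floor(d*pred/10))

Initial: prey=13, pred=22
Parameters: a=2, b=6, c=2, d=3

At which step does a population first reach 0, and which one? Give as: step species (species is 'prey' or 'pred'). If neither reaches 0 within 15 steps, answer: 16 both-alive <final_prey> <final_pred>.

Answer: 1 prey

Derivation:
Step 1: prey: 13+2-17=0; pred: 22+5-6=21
First extinction: prey at step 1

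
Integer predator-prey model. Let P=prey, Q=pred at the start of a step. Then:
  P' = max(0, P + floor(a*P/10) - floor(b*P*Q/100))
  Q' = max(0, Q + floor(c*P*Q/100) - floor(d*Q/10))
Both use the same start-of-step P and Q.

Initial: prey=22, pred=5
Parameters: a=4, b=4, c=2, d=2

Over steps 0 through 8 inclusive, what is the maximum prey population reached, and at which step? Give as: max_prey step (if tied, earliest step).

Answer: 33 3

Derivation:
Step 1: prey: 22+8-4=26; pred: 5+2-1=6
Step 2: prey: 26+10-6=30; pred: 6+3-1=8
Step 3: prey: 30+12-9=33; pred: 8+4-1=11
Step 4: prey: 33+13-14=32; pred: 11+7-2=16
Step 5: prey: 32+12-20=24; pred: 16+10-3=23
Step 6: prey: 24+9-22=11; pred: 23+11-4=30
Step 7: prey: 11+4-13=2; pred: 30+6-6=30
Step 8: prey: 2+0-2=0; pred: 30+1-6=25
Max prey = 33 at step 3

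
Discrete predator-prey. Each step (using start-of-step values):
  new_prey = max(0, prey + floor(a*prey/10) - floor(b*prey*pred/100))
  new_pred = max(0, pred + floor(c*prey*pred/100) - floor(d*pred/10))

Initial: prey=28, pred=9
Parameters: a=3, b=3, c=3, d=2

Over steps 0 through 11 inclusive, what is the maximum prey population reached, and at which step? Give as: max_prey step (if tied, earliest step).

Step 1: prey: 28+8-7=29; pred: 9+7-1=15
Step 2: prey: 29+8-13=24; pred: 15+13-3=25
Step 3: prey: 24+7-18=13; pred: 25+18-5=38
Step 4: prey: 13+3-14=2; pred: 38+14-7=45
Step 5: prey: 2+0-2=0; pred: 45+2-9=38
Step 6: prey: 0+0-0=0; pred: 38+0-7=31
Step 7: prey: 0+0-0=0; pred: 31+0-6=25
Step 8: prey: 0+0-0=0; pred: 25+0-5=20
Step 9: prey: 0+0-0=0; pred: 20+0-4=16
Step 10: prey: 0+0-0=0; pred: 16+0-3=13
Step 11: prey: 0+0-0=0; pred: 13+0-2=11
Max prey = 29 at step 1

Answer: 29 1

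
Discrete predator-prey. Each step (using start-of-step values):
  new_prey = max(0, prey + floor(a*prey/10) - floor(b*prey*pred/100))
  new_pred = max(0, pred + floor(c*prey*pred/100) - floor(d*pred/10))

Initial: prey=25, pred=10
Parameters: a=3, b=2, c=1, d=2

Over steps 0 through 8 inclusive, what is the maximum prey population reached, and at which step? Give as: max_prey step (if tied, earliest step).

Step 1: prey: 25+7-5=27; pred: 10+2-2=10
Step 2: prey: 27+8-5=30; pred: 10+2-2=10
Step 3: prey: 30+9-6=33; pred: 10+3-2=11
Step 4: prey: 33+9-7=35; pred: 11+3-2=12
Step 5: prey: 35+10-8=37; pred: 12+4-2=14
Step 6: prey: 37+11-10=38; pred: 14+5-2=17
Step 7: prey: 38+11-12=37; pred: 17+6-3=20
Step 8: prey: 37+11-14=34; pred: 20+7-4=23
Max prey = 38 at step 6

Answer: 38 6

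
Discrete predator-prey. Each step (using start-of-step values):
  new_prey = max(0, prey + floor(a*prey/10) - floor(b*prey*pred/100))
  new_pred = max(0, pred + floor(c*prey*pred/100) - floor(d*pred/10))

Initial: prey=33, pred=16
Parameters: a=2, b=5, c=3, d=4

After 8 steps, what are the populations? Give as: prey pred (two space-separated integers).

Answer: 0 2

Derivation:
Step 1: prey: 33+6-26=13; pred: 16+15-6=25
Step 2: prey: 13+2-16=0; pred: 25+9-10=24
Step 3: prey: 0+0-0=0; pred: 24+0-9=15
Step 4: prey: 0+0-0=0; pred: 15+0-6=9
Step 5: prey: 0+0-0=0; pred: 9+0-3=6
Step 6: prey: 0+0-0=0; pred: 6+0-2=4
Step 7: prey: 0+0-0=0; pred: 4+0-1=3
Step 8: prey: 0+0-0=0; pred: 3+0-1=2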